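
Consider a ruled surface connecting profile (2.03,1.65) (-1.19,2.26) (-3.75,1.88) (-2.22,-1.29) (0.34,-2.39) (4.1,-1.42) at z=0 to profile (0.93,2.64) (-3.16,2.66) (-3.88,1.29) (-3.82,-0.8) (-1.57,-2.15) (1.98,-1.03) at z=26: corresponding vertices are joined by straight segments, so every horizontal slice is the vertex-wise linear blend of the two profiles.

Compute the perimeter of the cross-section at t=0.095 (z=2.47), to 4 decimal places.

Perimeter at t=0.095: 19.4821

Cross-section at t=0.095: each vertex is (1-t)·p0[i] + t·p1[i].
  v1: (1-0.095)·(2.03,1.65) + 0.095·(0.93,2.64) = (1.9255,1.7441)
  v2: (1-0.095)·(-1.19,2.26) + 0.095·(-3.16,2.66) = (-1.3772,2.2980)
  v3: (1-0.095)·(-3.75,1.88) + 0.095·(-3.88,1.29) = (-3.7624,1.8239)
  v4: (1-0.095)·(-2.22,-1.29) + 0.095·(-3.82,-0.8) = (-2.3720,-1.2435)
  v5: (1-0.095)·(0.34,-2.39) + 0.095·(-1.57,-2.15) = (0.1586,-2.3672)
  v6: (1-0.095)·(4.1,-1.42) + 0.095·(1.98,-1.03) = (3.8986,-1.3829)
Perimeter = Σ |v_{i+1} − v_i|:
  edge 1→2: √(-3.3026² + 0.5539²) = 3.3488 (running 3.3488)
  edge 2→3: √(-2.3852² + -0.4740²) = 2.4319 (running 5.7806)
  edge 3→4: √(1.3904² + -3.0674²) = 3.3678 (running 9.1484)
  edge 4→5: √(2.5305² + -1.1238²) = 2.7688 (running 11.9173)
  edge 5→6: √(3.7400² + 0.9843²) = 3.8674 (running 15.7847)
  edge 6→1: √(-1.9731² + 3.1270²) = 3.6975 (running 19.4821)
Perimeter = 19.4821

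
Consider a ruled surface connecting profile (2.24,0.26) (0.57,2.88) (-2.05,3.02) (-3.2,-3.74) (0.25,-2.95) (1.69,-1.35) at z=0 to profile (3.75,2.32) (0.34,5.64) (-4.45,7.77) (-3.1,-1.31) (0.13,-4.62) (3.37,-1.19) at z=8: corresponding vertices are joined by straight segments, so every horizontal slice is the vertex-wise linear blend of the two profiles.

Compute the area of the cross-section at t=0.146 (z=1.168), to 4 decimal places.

Area at t=0.146: 29.3933

Cross-section at t=0.146: each vertex is (1-t)·p0[i] + t·p1[i].
  v1: (1-0.146)·(2.24,0.26) + 0.146·(3.75,2.32) = (2.4605,0.5608)
  v2: (1-0.146)·(0.57,2.88) + 0.146·(0.34,5.64) = (0.5364,3.2830)
  v3: (1-0.146)·(-2.05,3.02) + 0.146·(-4.45,7.77) = (-2.4004,3.7135)
  v4: (1-0.146)·(-3.2,-3.74) + 0.146·(-3.1,-1.31) = (-3.1854,-3.3852)
  v5: (1-0.146)·(0.25,-2.95) + 0.146·(0.13,-4.62) = (0.2325,-3.1938)
  v6: (1-0.146)·(1.69,-1.35) + 0.146·(3.37,-1.19) = (1.9353,-1.3266)
Shoelace sum Σ(x_i·y_{i+1} − x_{i+1}·y_i):
  i=1: 2.4605·3.2830 − 0.5364·0.5608 = +7.7768 (running +7.7768)
  i=2: 0.5364·3.7135 − -2.4004·3.2830 = +9.8724 (running +17.6492)
  i=3: -2.4004·-3.3852 − -3.1854·3.7135 = +19.9549 (running +37.6041)
  i=4: -3.1854·-3.1938 − 0.2325·-3.3852 = +10.9606 (running +48.5647)
  i=5: 0.2325·-1.3266 − 1.9353·-3.1938 = +5.8725 (running +54.4372)
  i=6: 1.9353·0.5608 − 2.4605·-1.3266 = +4.3494 (running +58.7865)
Area = |Σ|/2 = |58.7865|/2 = 29.3933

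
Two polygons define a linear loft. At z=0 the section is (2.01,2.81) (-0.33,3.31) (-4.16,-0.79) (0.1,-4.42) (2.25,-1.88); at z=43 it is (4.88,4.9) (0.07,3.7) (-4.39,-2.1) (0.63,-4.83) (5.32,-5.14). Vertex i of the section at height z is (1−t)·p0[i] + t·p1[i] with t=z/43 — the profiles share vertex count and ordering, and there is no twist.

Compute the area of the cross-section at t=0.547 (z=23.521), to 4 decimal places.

Area at t=0.547: 47.1401

Cross-section at t=0.547: each vertex is (1-t)·p0[i] + t·p1[i].
  v1: (1-0.547)·(2.01,2.81) + 0.547·(4.88,4.9) = (3.5799,3.9532)
  v2: (1-0.547)·(-0.33,3.31) + 0.547·(0.07,3.7) = (-0.1112,3.5233)
  v3: (1-0.547)·(-4.16,-0.79) + 0.547·(-4.39,-2.1) = (-4.2858,-1.5066)
  v4: (1-0.547)·(0.1,-4.42) + 0.547·(0.63,-4.83) = (0.3899,-4.6443)
  v5: (1-0.547)·(2.25,-1.88) + 0.547·(5.32,-5.14) = (3.9293,-3.6632)
Shoelace sum Σ(x_i·y_{i+1} − x_{i+1}·y_i):
  i=1: 3.5799·3.5233 − -0.1112·3.9532 = +13.0527 (running +13.0527)
  i=2: -0.1112·-1.5066 − -4.2858·3.5233 = +15.2679 (running +28.3206)
  i=3: -4.2858·-4.6443 − 0.3899·-1.5066 = +20.4919 (running +48.8125)
  i=4: 0.3899·-3.6632 − 3.9293·-4.6443 = +16.8204 (running +65.6328)
  i=5: 3.9293·3.9532 − 3.5799·-3.6632 = +28.6473 (running +94.2801)
Area = |Σ|/2 = |94.2801|/2 = 47.1401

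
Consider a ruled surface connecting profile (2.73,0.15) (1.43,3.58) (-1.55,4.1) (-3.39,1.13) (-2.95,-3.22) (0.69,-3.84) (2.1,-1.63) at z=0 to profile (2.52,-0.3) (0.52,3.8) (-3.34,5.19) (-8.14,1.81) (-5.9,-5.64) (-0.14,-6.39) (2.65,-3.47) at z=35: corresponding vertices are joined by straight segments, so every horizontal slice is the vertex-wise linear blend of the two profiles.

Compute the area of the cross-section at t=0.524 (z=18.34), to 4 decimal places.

Area at t=0.524: 61.4743

Cross-section at t=0.524: each vertex is (1-t)·p0[i] + t·p1[i].
  v1: (1-0.524)·(2.73,0.15) + 0.524·(2.52,-0.3) = (2.6200,-0.0858)
  v2: (1-0.524)·(1.43,3.58) + 0.524·(0.52,3.8) = (0.9532,3.6953)
  v3: (1-0.524)·(-1.55,4.1) + 0.524·(-3.34,5.19) = (-2.4880,4.6712)
  v4: (1-0.524)·(-3.39,1.13) + 0.524·(-8.14,1.81) = (-5.8790,1.4863)
  v5: (1-0.524)·(-2.95,-3.22) + 0.524·(-5.9,-5.64) = (-4.4958,-4.4881)
  v6: (1-0.524)·(0.69,-3.84) + 0.524·(-0.14,-6.39) = (0.2551,-5.1762)
  v7: (1-0.524)·(2.1,-1.63) + 0.524·(2.65,-3.47) = (2.3882,-2.5942)
Shoelace sum Σ(x_i·y_{i+1} − x_{i+1}·y_i):
  i=1: 2.6200·3.6953 − 0.9532·-0.0858 = +9.7633 (running +9.7633)
  i=2: 0.9532·4.6712 − -2.4880·3.6953 = +13.6461 (running +23.4093)
  i=3: -2.4880·1.4863 − -5.8790·4.6712 = +23.7638 (running +47.1732)
  i=4: -5.8790·-4.4881 − -4.4958·1.4863 = +33.0676 (running +80.2408)
  i=5: -4.4958·-5.1762 − 0.2551·-4.4881 = +24.4160 (running +104.6568)
  i=6: 0.2551·-2.5942 − 2.3882·-5.1762 = +11.7001 (running +116.3569)
  i=7: 2.3882·-0.0858 − 2.6200·-2.5942 = +6.5917 (running +122.9486)
Area = |Σ|/2 = |122.9486|/2 = 61.4743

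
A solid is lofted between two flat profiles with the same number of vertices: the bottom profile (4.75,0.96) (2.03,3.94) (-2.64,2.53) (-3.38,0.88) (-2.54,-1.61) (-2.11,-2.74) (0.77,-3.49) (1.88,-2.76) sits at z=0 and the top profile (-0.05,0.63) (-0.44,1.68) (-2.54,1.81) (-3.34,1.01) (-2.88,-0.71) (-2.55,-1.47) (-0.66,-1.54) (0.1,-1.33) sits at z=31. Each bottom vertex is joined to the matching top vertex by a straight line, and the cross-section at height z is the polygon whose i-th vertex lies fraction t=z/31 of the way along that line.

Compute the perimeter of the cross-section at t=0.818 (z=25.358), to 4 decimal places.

Cross-section at t=0.818: each vertex is (1-t)·p0[i] + t·p1[i].
  v1: (1-0.818)·(4.75,0.96) + 0.818·(-0.05,0.63) = (0.8236,0.6901)
  v2: (1-0.818)·(2.03,3.94) + 0.818·(-0.44,1.68) = (0.0095,2.0913)
  v3: (1-0.818)·(-2.64,2.53) + 0.818·(-2.54,1.81) = (-2.5582,1.9410)
  v4: (1-0.818)·(-3.38,0.88) + 0.818·(-3.34,1.01) = (-3.3473,0.9863)
  v5: (1-0.818)·(-2.54,-1.61) + 0.818·(-2.88,-0.71) = (-2.8181,-0.8738)
  v6: (1-0.818)·(-2.11,-2.74) + 0.818·(-2.55,-1.47) = (-2.4699,-1.7011)
  v7: (1-0.818)·(0.77,-3.49) + 0.818·(-0.66,-1.54) = (-0.3997,-1.8949)
  v8: (1-0.818)·(1.88,-2.76) + 0.818·(0.1,-1.33) = (0.4240,-1.5903)
Perimeter = Σ |v_{i+1} − v_i|:
  edge 1→2: √(-0.8141² + 1.4013²) = 1.6206 (running 1.6206)
  edge 2→3: √(-2.5677² + -0.1503²) = 2.5721 (running 4.1927)
  edge 3→4: √(-0.7891² + -0.9547²) = 1.2386 (running 5.4313)
  edge 4→5: √(0.5292² + -1.8601²) = 1.9339 (running 7.3652)
  edge 5→6: √(0.3482² + -0.8273²) = 0.8976 (running 8.2629)
  edge 6→7: √(2.0702² + -0.1938²) = 2.0792 (running 10.3421)
  edge 7→8: √(0.8237² + 0.3046²) = 0.8782 (running 11.2203)
  edge 8→1: √(0.3996² + 2.2803²) = 2.3151 (running 13.5354)
Perimeter = 13.5354

Perimeter at t=0.818: 13.5354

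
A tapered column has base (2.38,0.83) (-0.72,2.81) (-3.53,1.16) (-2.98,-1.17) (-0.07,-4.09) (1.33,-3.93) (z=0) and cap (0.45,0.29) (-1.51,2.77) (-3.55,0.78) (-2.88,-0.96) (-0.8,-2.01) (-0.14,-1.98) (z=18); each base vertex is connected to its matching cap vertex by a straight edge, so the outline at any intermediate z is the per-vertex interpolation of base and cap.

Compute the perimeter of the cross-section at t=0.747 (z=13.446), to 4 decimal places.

Cross-section at t=0.747: each vertex is (1-t)·p0[i] + t·p1[i].
  v1: (1-0.747)·(2.38,0.83) + 0.747·(0.45,0.29) = (0.9383,0.4266)
  v2: (1-0.747)·(-0.72,2.81) + 0.747·(-1.51,2.77) = (-1.3101,2.7801)
  v3: (1-0.747)·(-3.53,1.16) + 0.747·(-3.55,0.78) = (-3.5449,0.8761)
  v4: (1-0.747)·(-2.98,-1.17) + 0.747·(-2.88,-0.96) = (-2.9053,-1.0131)
  v5: (1-0.747)·(-0.07,-4.09) + 0.747·(-0.8,-2.01) = (-0.6153,-2.5362)
  v6: (1-0.747)·(1.33,-3.93) + 0.747·(-0.14,-1.98) = (0.2319,-2.4733)
Perimeter = Σ |v_{i+1} − v_i|:
  edge 1→2: √(-2.2484² + 2.3535²) = 3.2549 (running 3.2549)
  edge 2→3: √(-2.2348² + -1.9040²) = 2.9359 (running 6.1908)
  edge 3→4: √(0.6396² + -1.8893²) = 1.9946 (running 8.1854)
  edge 4→5: √(2.2900² + -1.5231²) = 2.7503 (running 10.9357)
  edge 5→6: √(0.8472² + 0.0629²) = 0.8496 (running 11.7852)
  edge 6→1: √(0.7064² + 2.9000²) = 2.9848 (running 14.7700)
Perimeter = 14.7700

Perimeter at t=0.747: 14.7700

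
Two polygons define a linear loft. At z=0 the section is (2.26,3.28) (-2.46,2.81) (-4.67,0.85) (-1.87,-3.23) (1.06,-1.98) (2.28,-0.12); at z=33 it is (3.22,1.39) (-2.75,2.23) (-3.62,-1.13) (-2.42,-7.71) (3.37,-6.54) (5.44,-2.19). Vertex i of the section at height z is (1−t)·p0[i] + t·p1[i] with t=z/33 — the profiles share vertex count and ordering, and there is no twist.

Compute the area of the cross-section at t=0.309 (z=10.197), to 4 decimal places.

Cross-section at t=0.309: each vertex is (1-t)·p0[i] + t·p1[i].
  v1: (1-0.309)·(2.26,3.28) + 0.309·(3.22,1.39) = (2.5566,2.6960)
  v2: (1-0.309)·(-2.46,2.81) + 0.309·(-2.75,2.23) = (-2.5496,2.6308)
  v3: (1-0.309)·(-4.67,0.85) + 0.309·(-3.62,-1.13) = (-4.3456,0.2382)
  v4: (1-0.309)·(-1.87,-3.23) + 0.309·(-2.42,-7.71) = (-2.0400,-4.6143)
  v5: (1-0.309)·(1.06,-1.98) + 0.309·(3.37,-6.54) = (1.7738,-3.3890)
  v6: (1-0.309)·(2.28,-0.12) + 0.309·(5.44,-2.19) = (3.2564,-0.7596)
Shoelace sum Σ(x_i·y_{i+1} − x_{i+1}·y_i):
  i=1: 2.5566·2.6308 − -2.5496·2.6960 = +13.5997 (running +13.5997)
  i=2: -2.5496·0.2382 − -4.3456·2.6308 = +10.8249 (running +24.4246)
  i=3: -4.3456·-4.6143 − -2.0400·0.2382 = +20.5376 (running +44.9622)
  i=4: -2.0400·-3.3890 − 1.7738·-4.6143 = +15.0983 (running +60.0605)
  i=5: 1.7738·-0.7596 − 3.2564·-3.3890 = +9.6888 (running +69.7493)
  i=6: 3.2564·2.6960 − 2.5566·-0.7596 = +10.7214 (running +80.4708)
Area = |Σ|/2 = |80.4708|/2 = 40.2354

Area at t=0.309: 40.2354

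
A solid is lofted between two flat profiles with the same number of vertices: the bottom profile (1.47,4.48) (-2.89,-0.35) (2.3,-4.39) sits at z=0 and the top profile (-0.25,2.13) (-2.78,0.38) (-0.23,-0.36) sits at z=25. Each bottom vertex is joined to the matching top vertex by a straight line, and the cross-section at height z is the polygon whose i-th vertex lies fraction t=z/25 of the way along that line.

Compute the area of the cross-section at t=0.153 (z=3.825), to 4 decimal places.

Area at t=0.153: 17.6423

Cross-section at t=0.153: each vertex is (1-t)·p0[i] + t·p1[i].
  v1: (1-0.153)·(1.47,4.48) + 0.153·(-0.25,2.13) = (1.2068,4.1204)
  v2: (1-0.153)·(-2.89,-0.35) + 0.153·(-2.78,0.38) = (-2.8732,-0.2383)
  v3: (1-0.153)·(2.3,-4.39) + 0.153·(-0.23,-0.36) = (1.9129,-3.7734)
Shoelace sum Σ(x_i·y_{i+1} − x_{i+1}·y_i):
  i=1: 1.2068·-0.2383 − -2.8732·4.1204 = +11.5512 (running +11.5512)
  i=2: -2.8732·-3.7734 − 1.9129·-0.2383 = +11.2975 (running +22.8487)
  i=3: 1.9129·4.1204 − 1.2068·-3.7734 = +12.4360 (running +35.2846)
Area = |Σ|/2 = |35.2846|/2 = 17.6423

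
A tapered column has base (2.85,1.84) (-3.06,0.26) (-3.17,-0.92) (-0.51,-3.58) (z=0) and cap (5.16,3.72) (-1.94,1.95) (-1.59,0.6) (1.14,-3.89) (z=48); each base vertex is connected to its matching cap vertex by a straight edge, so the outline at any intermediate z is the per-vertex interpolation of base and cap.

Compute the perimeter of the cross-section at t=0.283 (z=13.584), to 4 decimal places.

Perimeter at t=0.283: 18.8463

Cross-section at t=0.283: each vertex is (1-t)·p0[i] + t·p1[i].
  v1: (1-0.283)·(2.85,1.84) + 0.283·(5.16,3.72) = (3.5037,2.3720)
  v2: (1-0.283)·(-3.06,0.26) + 0.283·(-1.94,1.95) = (-2.7430,0.7383)
  v3: (1-0.283)·(-3.17,-0.92) + 0.283·(-1.59,0.6) = (-2.7229,-0.4898)
  v4: (1-0.283)·(-0.51,-3.58) + 0.283·(1.14,-3.89) = (-0.0431,-3.6677)
Perimeter = Σ |v_{i+1} − v_i|:
  edge 1→2: √(-6.2468² + -1.6338²) = 6.4569 (running 6.4569)
  edge 2→3: √(0.0202² + -1.2281²) = 1.2283 (running 7.6852)
  edge 3→4: √(2.6798² + -3.1779²) = 4.1570 (running 11.8421)
  edge 4→1: √(3.5468² + 6.0398²) = 7.0042 (running 18.8463)
Perimeter = 18.8463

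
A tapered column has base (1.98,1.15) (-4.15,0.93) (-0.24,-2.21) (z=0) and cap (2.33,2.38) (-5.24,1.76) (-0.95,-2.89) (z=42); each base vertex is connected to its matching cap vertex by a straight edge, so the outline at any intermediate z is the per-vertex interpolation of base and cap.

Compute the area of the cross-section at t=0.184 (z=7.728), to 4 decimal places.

Cross-section at t=0.184: each vertex is (1-t)·p0[i] + t·p1[i].
  v1: (1-0.184)·(1.98,1.15) + 0.184·(2.33,2.38) = (2.0444,1.3763)
  v2: (1-0.184)·(-4.15,0.93) + 0.184·(-5.24,1.76) = (-4.3506,1.0827)
  v3: (1-0.184)·(-0.24,-2.21) + 0.184·(-0.95,-2.89) = (-0.3706,-2.3351)
Shoelace sum Σ(x_i·y_{i+1} − x_{i+1}·y_i):
  i=1: 2.0444·1.0827 − -4.3506·1.3763 = +8.2013 (running +8.2013)
  i=2: -4.3506·-2.3351 − -0.3706·1.0827 = +10.5604 (running +18.7617)
  i=3: -0.3706·1.3763 − 2.0444·-2.3351 = +4.2638 (running +23.0255)
Area = |Σ|/2 = |23.0255|/2 = 11.5127

Area at t=0.184: 11.5127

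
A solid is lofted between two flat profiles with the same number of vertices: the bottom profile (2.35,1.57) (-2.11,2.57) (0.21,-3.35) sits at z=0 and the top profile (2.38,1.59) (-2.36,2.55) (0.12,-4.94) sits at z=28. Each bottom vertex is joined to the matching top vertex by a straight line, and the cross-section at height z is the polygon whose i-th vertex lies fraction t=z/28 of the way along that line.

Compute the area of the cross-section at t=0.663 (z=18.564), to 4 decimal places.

Cross-section at t=0.663: each vertex is (1-t)·p0[i] + t·p1[i].
  v1: (1-0.663)·(2.35,1.57) + 0.663·(2.38,1.59) = (2.3699,1.5833)
  v2: (1-0.663)·(-2.11,2.57) + 0.663·(-2.36,2.55) = (-2.2757,2.5567)
  v3: (1-0.663)·(0.21,-3.35) + 0.663·(0.12,-4.94) = (0.1503,-4.4042)
Shoelace sum Σ(x_i·y_{i+1} − x_{i+1}·y_i):
  i=1: 2.3699·2.5567 − -2.2757·1.5833 = +9.6623 (running +9.6623)
  i=2: -2.2757·-4.4042 − 0.1503·2.5567 = +9.6384 (running +19.3007)
  i=3: 0.1503·1.5833 − 2.3699·-4.4042 = +10.6754 (running +29.9761)
Area = |Σ|/2 = |29.9761|/2 = 14.9881

Area at t=0.663: 14.9881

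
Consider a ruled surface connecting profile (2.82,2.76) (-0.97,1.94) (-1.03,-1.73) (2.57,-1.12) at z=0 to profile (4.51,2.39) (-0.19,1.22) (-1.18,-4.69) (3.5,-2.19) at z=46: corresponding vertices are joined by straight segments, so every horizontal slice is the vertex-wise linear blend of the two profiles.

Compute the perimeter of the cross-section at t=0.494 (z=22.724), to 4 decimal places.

Cross-section at t=0.494: each vertex is (1-t)·p0[i] + t·p1[i].
  v1: (1-0.494)·(2.82,2.76) + 0.494·(4.51,2.39) = (3.6549,2.5772)
  v2: (1-0.494)·(-0.97,1.94) + 0.494·(-0.19,1.22) = (-0.5847,1.5843)
  v3: (1-0.494)·(-1.03,-1.73) + 0.494·(-1.18,-4.69) = (-1.1041,-3.1922)
  v4: (1-0.494)·(2.57,-1.12) + 0.494·(3.5,-2.19) = (3.0294,-1.6486)
Perimeter = Σ |v_{i+1} − v_i|:
  edge 1→2: √(-4.2395² + -0.9929²) = 4.3543 (running 4.3543)
  edge 2→3: √(-0.5194² + -4.7766²) = 4.8047 (running 9.1590)
  edge 3→4: √(4.1335² + 1.5437²) = 4.4124 (running 13.5713)
  edge 4→1: √(0.6254² + 4.2258²) = 4.2718 (running 17.8432)
Perimeter = 17.8432

Perimeter at t=0.494: 17.8432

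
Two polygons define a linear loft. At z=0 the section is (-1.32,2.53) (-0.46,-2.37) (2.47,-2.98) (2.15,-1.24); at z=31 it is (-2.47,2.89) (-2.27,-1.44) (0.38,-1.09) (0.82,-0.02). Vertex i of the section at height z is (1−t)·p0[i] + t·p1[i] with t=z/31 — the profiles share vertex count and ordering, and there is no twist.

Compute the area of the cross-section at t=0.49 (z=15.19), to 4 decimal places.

Area at t=0.49: 8.8897

Cross-section at t=0.49: each vertex is (1-t)·p0[i] + t·p1[i].
  v1: (1-0.49)·(-1.32,2.53) + 0.49·(-2.47,2.89) = (-1.8835,2.7064)
  v2: (1-0.49)·(-0.46,-2.37) + 0.49·(-2.27,-1.44) = (-1.3469,-1.9143)
  v3: (1-0.49)·(2.47,-2.98) + 0.49·(0.38,-1.09) = (1.4459,-2.0539)
  v4: (1-0.49)·(2.15,-1.24) + 0.49·(0.82,-0.02) = (1.4983,-0.6422)
Shoelace sum Σ(x_i·y_{i+1} − x_{i+1}·y_i):
  i=1: -1.8835·-1.9143 − -1.3469·2.7064 = +7.2508 (running +7.2508)
  i=2: -1.3469·-2.0539 − 1.4459·-1.9143 = +5.5343 (running +12.7851)
  i=3: 1.4459·-0.6422 − 1.4983·-2.0539 = +2.1488 (running +14.9339)
  i=4: 1.4983·2.7064 − -1.8835·-0.6422 = +2.8454 (running +17.7793)
Area = |Σ|/2 = |17.7793|/2 = 8.8897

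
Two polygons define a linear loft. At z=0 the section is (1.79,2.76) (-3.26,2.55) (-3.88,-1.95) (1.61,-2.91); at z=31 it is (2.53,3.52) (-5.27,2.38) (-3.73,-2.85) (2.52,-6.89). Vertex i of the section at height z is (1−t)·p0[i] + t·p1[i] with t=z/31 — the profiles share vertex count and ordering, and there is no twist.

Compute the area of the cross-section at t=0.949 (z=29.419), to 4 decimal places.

Area at t=0.949: 52.2838

Cross-section at t=0.949: each vertex is (1-t)·p0[i] + t·p1[i].
  v1: (1-0.949)·(1.79,2.76) + 0.949·(2.53,3.52) = (2.4923,3.4812)
  v2: (1-0.949)·(-3.26,2.55) + 0.949·(-5.27,2.38) = (-5.1675,2.3887)
  v3: (1-0.949)·(-3.88,-1.95) + 0.949·(-3.73,-2.85) = (-3.7376,-2.8041)
  v4: (1-0.949)·(1.61,-2.91) + 0.949·(2.52,-6.89) = (2.4736,-6.6870)
Shoelace sum Σ(x_i·y_{i+1} − x_{i+1}·y_i):
  i=1: 2.4923·2.3887 − -5.1675·3.4812 = +23.9425 (running +23.9425)
  i=2: -5.1675·-2.8041 − -3.7376·2.3887 = +23.4182 (running +47.3606)
  i=3: -3.7376·-6.6870 − 2.4736·-2.8041 = +31.9299 (running +79.2906)
  i=4: 2.4736·3.4812 − 2.4923·-6.6870 = +25.2770 (running +104.5675)
Area = |Σ|/2 = |104.5675|/2 = 52.2838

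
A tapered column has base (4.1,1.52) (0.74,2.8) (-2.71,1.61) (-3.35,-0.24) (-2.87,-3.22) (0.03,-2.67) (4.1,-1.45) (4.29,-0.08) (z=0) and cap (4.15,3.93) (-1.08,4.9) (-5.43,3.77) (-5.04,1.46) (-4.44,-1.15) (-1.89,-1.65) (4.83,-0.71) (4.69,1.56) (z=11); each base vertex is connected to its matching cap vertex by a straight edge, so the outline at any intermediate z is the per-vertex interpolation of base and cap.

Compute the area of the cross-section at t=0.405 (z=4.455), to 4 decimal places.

Cross-section at t=0.405: each vertex is (1-t)·p0[i] + t·p1[i].
  v1: (1-0.405)·(4.1,1.52) + 0.405·(4.15,3.93) = (4.1203,2.4961)
  v2: (1-0.405)·(0.74,2.8) + 0.405·(-1.08,4.9) = (0.0029,3.6505)
  v3: (1-0.405)·(-2.71,1.61) + 0.405·(-5.43,3.77) = (-3.8116,2.4848)
  v4: (1-0.405)·(-3.35,-0.24) + 0.405·(-5.04,1.46) = (-4.0345,0.4485)
  v5: (1-0.405)·(-2.87,-3.22) + 0.405·(-4.44,-1.15) = (-3.5059,-2.3817)
  v6: (1-0.405)·(0.03,-2.67) + 0.405·(-1.89,-1.65) = (-0.7476,-2.2569)
  v7: (1-0.405)·(4.1,-1.45) + 0.405·(4.83,-0.71) = (4.3956,-1.1503)
  v8: (1-0.405)·(4.29,-0.08) + 0.405·(4.69,1.56) = (4.4520,0.5842)
Shoelace sum Σ(x_i·y_{i+1} − x_{i+1}·y_i):
  i=1: 4.1203·3.6505 − 0.0029·2.4961 = +15.0337 (running +15.0337)
  i=2: 0.0029·2.4848 − -3.8116·3.6505 = +13.9215 (running +28.9552)
  i=3: -3.8116·0.4485 − -4.0345·2.4848 = +8.3153 (running +37.2705)
  i=4: -4.0345·-2.3817 − -3.5059·0.4485 = +11.1810 (running +48.4515)
  i=5: -3.5059·-2.2569 − -0.7476·-2.3817 = +6.1318 (running +54.5833)
  i=6: -0.7476·-1.1503 − 4.3956·-2.2569 = +10.7805 (running +65.3638)
  i=7: 4.3956·0.5842 − 4.4520·-1.1503 = +7.6891 (running +73.0529)
  i=8: 4.4520·2.4961 − 4.1203·0.5842 = +8.7054 (running +81.7583)
Area = |Σ|/2 = |81.7583|/2 = 40.8791

Area at t=0.405: 40.8791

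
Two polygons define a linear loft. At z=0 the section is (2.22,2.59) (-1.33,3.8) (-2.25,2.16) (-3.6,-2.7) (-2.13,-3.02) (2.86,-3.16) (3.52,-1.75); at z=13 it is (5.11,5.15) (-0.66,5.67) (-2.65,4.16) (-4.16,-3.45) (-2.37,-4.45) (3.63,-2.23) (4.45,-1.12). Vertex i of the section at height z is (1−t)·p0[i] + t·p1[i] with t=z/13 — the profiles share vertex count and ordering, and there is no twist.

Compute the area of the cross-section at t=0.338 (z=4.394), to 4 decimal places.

Cross-section at t=0.338: each vertex is (1-t)·p0[i] + t·p1[i].
  v1: (1-0.338)·(2.22,2.59) + 0.338·(5.11,5.15) = (3.1968,3.4553)
  v2: (1-0.338)·(-1.33,3.8) + 0.338·(-0.66,5.67) = (-1.1035,4.4321)
  v3: (1-0.338)·(-2.25,2.16) + 0.338·(-2.65,4.16) = (-2.3852,2.8360)
  v4: (1-0.338)·(-3.6,-2.7) + 0.338·(-4.16,-3.45) = (-3.7893,-2.9535)
  v5: (1-0.338)·(-2.13,-3.02) + 0.338·(-2.37,-4.45) = (-2.2111,-3.5033)
  v6: (1-0.338)·(2.86,-3.16) + 0.338·(3.63,-2.23) = (3.1203,-2.8457)
  v7: (1-0.338)·(3.52,-1.75) + 0.338·(4.45,-1.12) = (3.8343,-1.5371)
Shoelace sum Σ(x_i·y_{i+1} − x_{i+1}·y_i):
  i=1: 3.1968·4.4321 − -1.1035·3.4553 = +17.9815 (running +17.9815)
  i=2: -1.1035·2.8360 − -2.3852·4.4321 = +7.4417 (running +25.4232)
  i=3: -2.3852·-2.9535 − -3.7893·2.8360 = +17.7911 (running +43.2143)
  i=4: -3.7893·-3.5033 − -2.2111·-2.9535 = +6.7446 (running +49.9589)
  i=5: -2.2111·-2.8457 − 3.1203·-3.5033 = +17.2234 (running +67.1824)
  i=6: 3.1203·-1.5371 − 3.8343·-2.8457 = +6.1152 (running +73.2976)
  i=7: 3.8343·3.4553 − 3.1968·-1.5371 = +18.1624 (running +91.4600)
Area = |Σ|/2 = |91.4600|/2 = 45.7300

Area at t=0.338: 45.7300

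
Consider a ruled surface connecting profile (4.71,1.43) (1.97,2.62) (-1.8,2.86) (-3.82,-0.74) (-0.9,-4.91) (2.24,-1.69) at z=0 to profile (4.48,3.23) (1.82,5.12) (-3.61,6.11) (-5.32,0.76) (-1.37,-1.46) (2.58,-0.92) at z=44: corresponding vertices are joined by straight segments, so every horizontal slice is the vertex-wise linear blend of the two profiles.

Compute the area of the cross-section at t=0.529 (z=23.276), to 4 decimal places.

Cross-section at t=0.529: each vertex is (1-t)·p0[i] + t·p1[i].
  v1: (1-0.529)·(4.71,1.43) + 0.529·(4.48,3.23) = (4.5883,2.3822)
  v2: (1-0.529)·(1.97,2.62) + 0.529·(1.82,5.12) = (1.8906,3.9425)
  v3: (1-0.529)·(-1.8,2.86) + 0.529·(-3.61,6.11) = (-2.7575,4.5793)
  v4: (1-0.529)·(-3.82,-0.74) + 0.529·(-5.32,0.76) = (-4.6135,0.0535)
  v5: (1-0.529)·(-0.9,-4.91) + 0.529·(-1.37,-1.46) = (-1.1486,-3.0850)
  v6: (1-0.529)·(2.24,-1.69) + 0.529·(2.58,-0.92) = (2.4199,-1.2827)
Shoelace sum Σ(x_i·y_{i+1} − x_{i+1}·y_i):
  i=1: 4.5883·3.9425 − 1.8906·2.3822 = +13.5856 (running +13.5856)
  i=2: 1.8906·4.5793 − -2.7575·3.9425 = +19.5292 (running +33.1147)
  i=3: -2.7575·0.0535 − -4.6135·4.5793 = +20.9788 (running +54.0936)
  i=4: -4.6135·-3.0850 − -1.1486·0.0535 = +14.2939 (running +68.3875)
  i=5: -1.1486·-1.2827 − 2.4199·-3.0850 = +8.9385 (running +77.3259)
  i=6: 2.4199·2.3822 − 4.5883·-1.2827 = +11.6499 (running +88.9758)
Area = |Σ|/2 = |88.9758|/2 = 44.4879

Area at t=0.529: 44.4879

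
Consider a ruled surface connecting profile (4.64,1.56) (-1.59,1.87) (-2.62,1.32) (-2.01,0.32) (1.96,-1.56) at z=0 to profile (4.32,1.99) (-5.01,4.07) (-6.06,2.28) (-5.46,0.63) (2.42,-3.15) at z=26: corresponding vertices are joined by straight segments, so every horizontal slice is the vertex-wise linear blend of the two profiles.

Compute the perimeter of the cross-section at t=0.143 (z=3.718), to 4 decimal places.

Perimeter at t=0.143: 18.4937

Cross-section at t=0.143: each vertex is (1-t)·p0[i] + t·p1[i].
  v1: (1-0.143)·(4.64,1.56) + 0.143·(4.32,1.99) = (4.5942,1.6215)
  v2: (1-0.143)·(-1.59,1.87) + 0.143·(-5.01,4.07) = (-2.0791,2.1846)
  v3: (1-0.143)·(-2.62,1.32) + 0.143·(-6.06,2.28) = (-3.1119,1.4573)
  v4: (1-0.143)·(-2.01,0.32) + 0.143·(-5.46,0.63) = (-2.5033,0.3643)
  v5: (1-0.143)·(1.96,-1.56) + 0.143·(2.42,-3.15) = (2.0258,-1.7874)
Perimeter = Σ |v_{i+1} − v_i|:
  edge 1→2: √(-6.6733² + 0.5631²) = 6.6970 (running 6.6970)
  edge 2→3: √(-1.0329² + -0.7273²) = 1.2632 (running 7.9603)
  edge 3→4: √(0.6086² + -1.0929²) = 1.2510 (running 9.2112)
  edge 4→5: √(4.5291² + -2.1517²) = 5.0143 (running 14.2255)
  edge 5→1: √(2.5685² + 3.4089²) = 4.2682 (running 18.4937)
Perimeter = 18.4937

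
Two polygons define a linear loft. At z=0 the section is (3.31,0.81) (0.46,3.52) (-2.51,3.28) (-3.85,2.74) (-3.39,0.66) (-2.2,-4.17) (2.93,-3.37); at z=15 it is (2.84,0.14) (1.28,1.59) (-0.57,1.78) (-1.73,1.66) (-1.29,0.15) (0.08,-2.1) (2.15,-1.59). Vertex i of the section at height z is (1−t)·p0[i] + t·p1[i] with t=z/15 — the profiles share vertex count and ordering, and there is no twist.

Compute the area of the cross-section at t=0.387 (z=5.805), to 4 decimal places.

Cross-section at t=0.387: each vertex is (1-t)·p0[i] + t·p1[i].
  v1: (1-0.387)·(3.31,0.81) + 0.387·(2.84,0.14) = (3.1281,0.5507)
  v2: (1-0.387)·(0.46,3.52) + 0.387·(1.28,1.59) = (0.7773,2.7731)
  v3: (1-0.387)·(-2.51,3.28) + 0.387·(-0.57,1.78) = (-1.7592,2.6995)
  v4: (1-0.387)·(-3.85,2.74) + 0.387·(-1.73,1.66) = (-3.0296,2.3220)
  v5: (1-0.387)·(-3.39,0.66) + 0.387·(-1.29,0.15) = (-2.5773,0.4626)
  v6: (1-0.387)·(-2.2,-4.17) + 0.387·(0.08,-2.1) = (-1.3176,-3.3689)
  v7: (1-0.387)·(2.93,-3.37) + 0.387·(2.15,-1.59) = (2.6281,-2.6811)
Shoelace sum Σ(x_i·y_{i+1} − x_{i+1}·y_i):
  i=1: 3.1281·2.7731 − 0.7773·0.5507 = +8.2464 (running +8.2464)
  i=2: 0.7773·2.6995 − -1.7592·2.7731 = +6.9769 (running +15.2233)
  i=3: -1.7592·2.3220 − -3.0296·2.6995 = +4.0933 (running +19.3167)
  i=4: -3.0296·0.4626 − -2.5773·2.3220 = +4.5830 (running +23.8997)
  i=5: -2.5773·-3.3689 − -1.3176·0.4626 = +9.2923 (running +33.1920)
  i=6: -1.3176·-2.6811 − 2.6281·-3.3689 = +12.3867 (running +45.5787)
  i=7: 2.6281·0.5507 − 3.1281·-2.6811 = +9.8342 (running +55.4130)
Area = |Σ|/2 = |55.4130|/2 = 27.7065

Area at t=0.387: 27.7065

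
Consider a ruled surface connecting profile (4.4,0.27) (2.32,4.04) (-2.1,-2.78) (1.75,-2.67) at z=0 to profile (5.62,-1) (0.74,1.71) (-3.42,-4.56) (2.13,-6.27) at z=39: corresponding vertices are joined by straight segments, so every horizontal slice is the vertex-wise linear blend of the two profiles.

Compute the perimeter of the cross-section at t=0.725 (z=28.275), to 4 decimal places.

Cross-section at t=0.725: each vertex is (1-t)·p0[i] + t·p1[i].
  v1: (1-0.725)·(4.4,0.27) + 0.725·(5.62,-1) = (5.2845,-0.6507)
  v2: (1-0.725)·(2.32,4.04) + 0.725·(0.74,1.71) = (1.1745,2.3508)
  v3: (1-0.725)·(-2.1,-2.78) + 0.725·(-3.42,-4.56) = (-3.0570,-4.0705)
  v4: (1-0.725)·(1.75,-2.67) + 0.725·(2.13,-6.27) = (2.0255,-5.2800)
Perimeter = Σ |v_{i+1} − v_i|:
  edge 1→2: √(-4.1100² + 3.0015²) = 5.0893 (running 5.0893)
  edge 2→3: √(-4.2315² + -6.4212²) = 7.6901 (running 12.7794)
  edge 3→4: √(5.0825² + -1.2095²) = 5.2244 (running 18.0039)
  edge 4→1: √(3.2590² + 4.6293²) = 5.6614 (running 23.6652)
Perimeter = 23.6652

Perimeter at t=0.725: 23.6652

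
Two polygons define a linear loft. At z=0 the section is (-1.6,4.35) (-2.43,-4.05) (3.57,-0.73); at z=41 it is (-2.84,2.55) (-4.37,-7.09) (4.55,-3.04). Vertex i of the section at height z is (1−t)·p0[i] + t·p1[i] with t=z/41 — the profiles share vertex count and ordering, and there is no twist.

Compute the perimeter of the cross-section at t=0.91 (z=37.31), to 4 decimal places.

Cross-section at t=0.91: each vertex is (1-t)·p0[i] + t·p1[i].
  v1: (1-0.91)·(-1.6,4.35) + 0.91·(-2.84,2.55) = (-2.7284,2.7120)
  v2: (1-0.91)·(-2.43,-4.05) + 0.91·(-4.37,-7.09) = (-4.1954,-6.8164)
  v3: (1-0.91)·(3.57,-0.73) + 0.91·(4.55,-3.04) = (4.4618,-2.8321)
Perimeter = Σ |v_{i+1} − v_i|:
  edge 1→2: √(-1.4670² + -9.5284²) = 9.6407 (running 9.6407)
  edge 2→3: √(8.6572² + 3.9843²) = 9.5300 (running 19.1707)
  edge 3→1: √(-7.1902² + 5.5441²) = 9.0794 (running 28.2501)
Perimeter = 28.2501

Perimeter at t=0.91: 28.2501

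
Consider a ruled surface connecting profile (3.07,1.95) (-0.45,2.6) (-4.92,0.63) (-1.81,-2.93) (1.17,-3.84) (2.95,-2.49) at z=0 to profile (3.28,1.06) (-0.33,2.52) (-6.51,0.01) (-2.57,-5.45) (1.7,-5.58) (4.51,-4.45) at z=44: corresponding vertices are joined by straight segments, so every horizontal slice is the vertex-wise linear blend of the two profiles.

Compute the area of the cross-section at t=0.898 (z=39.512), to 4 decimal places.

Cross-section at t=0.898: each vertex is (1-t)·p0[i] + t·p1[i].
  v1: (1-0.898)·(3.07,1.95) + 0.898·(3.28,1.06) = (3.2586,1.1508)
  v2: (1-0.898)·(-0.45,2.6) + 0.898·(-0.33,2.52) = (-0.3422,2.5282)
  v3: (1-0.898)·(-4.92,0.63) + 0.898·(-6.51,0.01) = (-6.3478,0.0732)
  v4: (1-0.898)·(-1.81,-2.93) + 0.898·(-2.57,-5.45) = (-2.4925,-5.1930)
  v5: (1-0.898)·(1.17,-3.84) + 0.898·(1.7,-5.58) = (1.6459,-5.4025)
  v6: (1-0.898)·(2.95,-2.49) + 0.898·(4.51,-4.45) = (4.3509,-4.2501)
Shoelace sum Σ(x_i·y_{i+1} − x_{i+1}·y_i):
  i=1: 3.2586·2.5282 − -0.3422·1.1508 = +8.6321 (running +8.6321)
  i=2: -0.3422·0.0732 − -6.3478·2.5282 = +16.0232 (running +24.6553)
  i=3: -6.3478·-5.1930 − -2.4925·0.0732 = +33.1465 (running +57.8018)
  i=4: -2.4925·-5.4025 − 1.6459·-5.1930 = +22.0130 (running +79.8148)
  i=5: 1.6459·-4.2501 − 4.3509·-5.4025 = +16.5103 (running +96.3251)
  i=6: 4.3509·1.1508 − 3.2586·-4.2501 = +18.8561 (running +115.1813)
Area = |Σ|/2 = |115.1813|/2 = 57.5906

Area at t=0.898: 57.5906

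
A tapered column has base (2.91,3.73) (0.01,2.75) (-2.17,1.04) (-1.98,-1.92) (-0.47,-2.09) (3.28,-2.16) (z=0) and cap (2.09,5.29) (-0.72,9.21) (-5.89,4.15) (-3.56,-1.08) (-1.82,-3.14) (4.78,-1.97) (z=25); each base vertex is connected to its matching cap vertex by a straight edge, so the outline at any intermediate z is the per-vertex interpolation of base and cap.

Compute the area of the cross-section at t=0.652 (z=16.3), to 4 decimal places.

Area at t=0.652: 55.4828

Cross-section at t=0.652: each vertex is (1-t)·p0[i] + t·p1[i].
  v1: (1-0.652)·(2.91,3.73) + 0.652·(2.09,5.29) = (2.3754,4.7471)
  v2: (1-0.652)·(0.01,2.75) + 0.652·(-0.72,9.21) = (-0.4660,6.9619)
  v3: (1-0.652)·(-2.17,1.04) + 0.652·(-5.89,4.15) = (-4.5954,3.0677)
  v4: (1-0.652)·(-1.98,-1.92) + 0.652·(-3.56,-1.08) = (-3.0102,-1.3723)
  v5: (1-0.652)·(-0.47,-2.09) + 0.652·(-1.82,-3.14) = (-1.3502,-2.7746)
  v6: (1-0.652)·(3.28,-2.16) + 0.652·(4.78,-1.97) = (4.2580,-2.0361)
Shoelace sum Σ(x_i·y_{i+1} − x_{i+1}·y_i):
  i=1: 2.3754·6.9619 − -0.4660·4.7471 = +18.7490 (running +18.7490)
  i=2: -0.4660·3.0677 − -4.5954·6.9619 = +30.5637 (running +49.3127)
  i=3: -4.5954·-1.3723 − -3.0102·3.0677 = +15.5407 (running +64.8534)
  i=4: -3.0102·-2.7746 − -1.3502·-1.3723 = +6.4991 (running +71.3525)
  i=5: -1.3502·-2.0361 − 4.2580·-2.7746 = +14.5634 (running +85.9159)
  i=6: 4.2580·4.7471 − 2.3754·-2.0361 = +25.0498 (running +110.9657)
Area = |Σ|/2 = |110.9657|/2 = 55.4828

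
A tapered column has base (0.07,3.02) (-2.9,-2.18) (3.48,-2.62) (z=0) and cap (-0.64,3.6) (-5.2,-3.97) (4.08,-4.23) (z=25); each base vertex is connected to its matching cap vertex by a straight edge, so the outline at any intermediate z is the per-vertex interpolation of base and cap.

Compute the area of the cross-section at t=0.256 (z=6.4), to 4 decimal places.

Area at t=0.256: 21.3440

Cross-section at t=0.256: each vertex is (1-t)·p0[i] + t·p1[i].
  v1: (1-0.256)·(0.07,3.02) + 0.256·(-0.64,3.6) = (-0.1118,3.1685)
  v2: (1-0.256)·(-2.9,-2.18) + 0.256·(-5.2,-3.97) = (-3.4888,-2.6382)
  v3: (1-0.256)·(3.48,-2.62) + 0.256·(4.08,-4.23) = (3.6336,-3.0322)
Shoelace sum Σ(x_i·y_{i+1} − x_{i+1}·y_i):
  i=1: -0.1118·-2.6382 − -3.4888·3.1685 = +11.3490 (running +11.3490)
  i=2: -3.4888·-3.0322 − 3.6336·-2.6382 = +20.1649 (running +31.5140)
  i=3: 3.6336·3.1685 − -0.1118·-3.0322 = +11.1741 (running +42.6881)
Area = |Σ|/2 = |42.6881|/2 = 21.3440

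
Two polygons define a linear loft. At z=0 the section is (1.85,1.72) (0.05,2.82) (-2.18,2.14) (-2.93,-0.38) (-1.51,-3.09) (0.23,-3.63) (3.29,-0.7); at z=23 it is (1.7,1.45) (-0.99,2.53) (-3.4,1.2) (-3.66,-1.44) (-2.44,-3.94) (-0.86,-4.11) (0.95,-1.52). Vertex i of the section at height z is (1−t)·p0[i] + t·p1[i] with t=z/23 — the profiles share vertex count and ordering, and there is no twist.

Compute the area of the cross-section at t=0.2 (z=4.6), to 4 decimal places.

Cross-section at t=0.2: each vertex is (1-t)·p0[i] + t·p1[i].
  v1: (1-0.2)·(1.85,1.72) + 0.2·(1.7,1.45) = (1.8200,1.6660)
  v2: (1-0.2)·(0.05,2.82) + 0.2·(-0.99,2.53) = (-0.1580,2.7620)
  v3: (1-0.2)·(-2.18,2.14) + 0.2·(-3.4,1.2) = (-2.4240,1.9520)
  v4: (1-0.2)·(-2.93,-0.38) + 0.2·(-3.66,-1.44) = (-3.0760,-0.5920)
  v5: (1-0.2)·(-1.51,-3.09) + 0.2·(-2.44,-3.94) = (-1.6960,-3.2600)
  v6: (1-0.2)·(0.23,-3.63) + 0.2·(-0.86,-4.11) = (0.0120,-3.7260)
  v7: (1-0.2)·(3.29,-0.7) + 0.2·(0.95,-1.52) = (2.8220,-0.8640)
Shoelace sum Σ(x_i·y_{i+1} − x_{i+1}·y_i):
  i=1: 1.8200·2.7620 − -0.1580·1.6660 = +5.2901 (running +5.2901)
  i=2: -0.1580·1.9520 − -2.4240·2.7620 = +6.3867 (running +11.6767)
  i=3: -2.4240·-0.5920 − -3.0760·1.9520 = +7.4394 (running +19.1161)
  i=4: -3.0760·-3.2600 − -1.6960·-0.5920 = +9.0237 (running +28.1398)
  i=5: -1.6960·-3.7260 − 0.0120·-3.2600 = +6.3584 (running +34.4982)
  i=6: 0.0120·-0.8640 − 2.8220·-3.7260 = +10.5044 (running +45.0026)
  i=7: 2.8220·1.6660 − 1.8200·-0.8640 = +6.2739 (running +51.2766)
Area = |Σ|/2 = |51.2766|/2 = 25.6383

Area at t=0.2: 25.6383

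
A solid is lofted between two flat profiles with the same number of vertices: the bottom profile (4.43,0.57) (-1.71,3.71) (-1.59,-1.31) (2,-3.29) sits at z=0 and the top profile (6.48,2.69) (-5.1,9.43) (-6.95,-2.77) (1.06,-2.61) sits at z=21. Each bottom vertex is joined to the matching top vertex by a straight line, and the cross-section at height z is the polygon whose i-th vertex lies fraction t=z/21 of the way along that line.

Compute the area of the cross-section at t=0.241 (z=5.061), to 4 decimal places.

Area at t=0.241: 37.9586

Cross-section at t=0.241: each vertex is (1-t)·p0[i] + t·p1[i].
  v1: (1-0.241)·(4.43,0.57) + 0.241·(6.48,2.69) = (4.9240,1.0809)
  v2: (1-0.241)·(-1.71,3.71) + 0.241·(-5.1,9.43) = (-2.5270,5.0885)
  v3: (1-0.241)·(-1.59,-1.31) + 0.241·(-6.95,-2.77) = (-2.8818,-1.6619)
  v4: (1-0.241)·(2,-3.29) + 0.241·(1.06,-2.61) = (1.7735,-3.1261)
Shoelace sum Σ(x_i·y_{i+1} − x_{i+1}·y_i):
  i=1: 4.9240·5.0885 − -2.5270·1.0809 = +27.7876 (running +27.7876)
  i=2: -2.5270·-1.6619 − -2.8818·5.0885 = +18.8634 (running +46.6510)
  i=3: -2.8818·-3.1261 − 1.7735·-1.6619 = +11.9560 (running +58.6070)
  i=4: 1.7735·1.0809 − 4.9240·-3.1261 = +17.3101 (running +75.9171)
Area = |Σ|/2 = |75.9171|/2 = 37.9586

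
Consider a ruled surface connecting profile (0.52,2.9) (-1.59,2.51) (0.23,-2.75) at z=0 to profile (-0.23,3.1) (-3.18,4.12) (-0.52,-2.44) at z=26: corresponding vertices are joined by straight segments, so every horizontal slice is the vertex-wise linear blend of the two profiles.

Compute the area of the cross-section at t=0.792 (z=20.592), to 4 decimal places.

Area at t=0.792: 7.8246

Cross-section at t=0.792: each vertex is (1-t)·p0[i] + t·p1[i].
  v1: (1-0.792)·(0.52,2.9) + 0.792·(-0.23,3.1) = (-0.0740,3.0584)
  v2: (1-0.792)·(-1.59,2.51) + 0.792·(-3.18,4.12) = (-2.8493,3.7851)
  v3: (1-0.792)·(0.23,-2.75) + 0.792·(-0.52,-2.44) = (-0.3640,-2.5045)
Shoelace sum Σ(x_i·y_{i+1} − x_{i+1}·y_i):
  i=1: -0.0740·3.7851 − -2.8493·3.0584 = +8.4341 (running +8.4341)
  i=2: -2.8493·-2.5045 − -0.3640·3.7851 = +8.5137 (running +16.9479)
  i=3: -0.3640·3.0584 − -0.0740·-2.5045 = -1.2986 (running +15.6493)
Area = |Σ|/2 = |15.6493|/2 = 7.8246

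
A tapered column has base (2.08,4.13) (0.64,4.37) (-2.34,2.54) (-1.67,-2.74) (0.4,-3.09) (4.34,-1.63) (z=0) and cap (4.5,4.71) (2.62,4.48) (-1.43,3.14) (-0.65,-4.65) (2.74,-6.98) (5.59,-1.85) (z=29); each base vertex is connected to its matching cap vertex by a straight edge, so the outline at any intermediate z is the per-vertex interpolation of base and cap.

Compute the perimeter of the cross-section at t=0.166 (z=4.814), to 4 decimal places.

Cross-section at t=0.166: each vertex is (1-t)·p0[i] + t·p1[i].
  v1: (1-0.166)·(2.08,4.13) + 0.166·(4.5,4.71) = (2.4817,4.2263)
  v2: (1-0.166)·(0.64,4.37) + 0.166·(2.62,4.48) = (0.9687,4.3883)
  v3: (1-0.166)·(-2.34,2.54) + 0.166·(-1.43,3.14) = (-2.1889,2.6396)
  v4: (1-0.166)·(-1.67,-2.74) + 0.166·(-0.65,-4.65) = (-1.5007,-3.0571)
  v5: (1-0.166)·(0.4,-3.09) + 0.166·(2.74,-6.98) = (0.7884,-3.7357)
  v6: (1-0.166)·(4.34,-1.63) + 0.166·(5.59,-1.85) = (4.5475,-1.6665)
Perimeter = Σ |v_{i+1} − v_i|:
  edge 1→2: √(-1.5130² + 0.1620²) = 1.5217 (running 1.5217)
  edge 2→3: √(-3.1576² + -1.7487²) = 3.6095 (running 5.1312)
  edge 3→4: √(0.6883² + -5.6967²) = 5.7381 (running 10.8693)
  edge 4→5: √(2.2891² + -0.6787²) = 2.3876 (running 13.2569)
  edge 5→6: √(3.7591² + 2.0692²) = 4.2909 (running 17.5478)
  edge 6→1: √(-2.0658² + 5.8928²) = 6.2444 (running 23.7922)
Perimeter = 23.7922

Perimeter at t=0.166: 23.7922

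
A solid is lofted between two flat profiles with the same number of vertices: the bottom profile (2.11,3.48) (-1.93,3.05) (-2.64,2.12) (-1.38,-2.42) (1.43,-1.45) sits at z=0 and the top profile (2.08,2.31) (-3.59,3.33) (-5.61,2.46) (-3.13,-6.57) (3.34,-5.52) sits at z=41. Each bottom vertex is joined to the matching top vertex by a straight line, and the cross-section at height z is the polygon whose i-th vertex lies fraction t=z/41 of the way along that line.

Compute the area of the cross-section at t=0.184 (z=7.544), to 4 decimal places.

Area at t=0.184: 26.2728

Cross-section at t=0.184: each vertex is (1-t)·p0[i] + t·p1[i].
  v1: (1-0.184)·(2.11,3.48) + 0.184·(2.08,2.31) = (2.1045,3.2647)
  v2: (1-0.184)·(-1.93,3.05) + 0.184·(-3.59,3.33) = (-2.2354,3.1015)
  v3: (1-0.184)·(-2.64,2.12) + 0.184·(-5.61,2.46) = (-3.1865,2.1826)
  v4: (1-0.184)·(-1.38,-2.42) + 0.184·(-3.13,-6.57) = (-1.7020,-3.1836)
  v5: (1-0.184)·(1.43,-1.45) + 0.184·(3.34,-5.52) = (1.7814,-2.1989)
Shoelace sum Σ(x_i·y_{i+1} − x_{i+1}·y_i):
  i=1: 2.1045·3.1015 − -2.2354·3.2647 = +13.8252 (running +13.8252)
  i=2: -2.2354·2.1826 − -3.1865·3.1015 = +5.0039 (running +18.8291)
  i=3: -3.1865·-3.1836 − -1.7020·2.1826 = +13.8592 (running +32.6883)
  i=4: -1.7020·-2.1989 − 1.7814·-3.1836 = +9.4139 (running +42.1022)
  i=5: 1.7814·3.2647 − 2.1045·-2.1989 = +10.4434 (running +52.5456)
Area = |Σ|/2 = |52.5456|/2 = 26.2728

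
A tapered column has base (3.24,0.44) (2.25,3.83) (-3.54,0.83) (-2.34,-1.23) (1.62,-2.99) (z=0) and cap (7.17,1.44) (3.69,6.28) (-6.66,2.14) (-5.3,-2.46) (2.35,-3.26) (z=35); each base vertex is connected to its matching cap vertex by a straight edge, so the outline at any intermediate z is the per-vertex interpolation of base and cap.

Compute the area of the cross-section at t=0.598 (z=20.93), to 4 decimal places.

Cross-section at t=0.598: each vertex is (1-t)·p0[i] + t·p1[i].
  v1: (1-0.598)·(3.24,0.44) + 0.598·(7.17,1.44) = (5.5901,1.0380)
  v2: (1-0.598)·(2.25,3.83) + 0.598·(3.69,6.28) = (3.1111,5.2951)
  v3: (1-0.598)·(-3.54,0.83) + 0.598·(-6.66,2.14) = (-5.4058,1.6134)
  v4: (1-0.598)·(-2.34,-1.23) + 0.598·(-5.3,-2.46) = (-4.1101,-1.9655)
  v5: (1-0.598)·(1.62,-2.99) + 0.598·(2.35,-3.26) = (2.0565,-3.1515)
Shoelace sum Σ(x_i·y_{i+1} − x_{i+1}·y_i):
  i=1: 5.5901·5.2951 − 3.1111·1.0380 = +26.3710 (running +26.3710)
  i=2: 3.1111·1.6134 − -5.4058·5.2951 = +33.6435 (running +60.0145)
  i=3: -5.4058·-1.9655 − -4.1101·1.6134 = +17.2564 (running +77.2708)
  i=4: -4.1101·-3.1515 − 2.0565·-1.9655 = +16.9950 (running +94.2658)
  i=5: 2.0565·1.0380 − 5.5901·-3.1515 = +19.7518 (running +114.0176)
Area = |Σ|/2 = |114.0176|/2 = 57.0088

Area at t=0.598: 57.0088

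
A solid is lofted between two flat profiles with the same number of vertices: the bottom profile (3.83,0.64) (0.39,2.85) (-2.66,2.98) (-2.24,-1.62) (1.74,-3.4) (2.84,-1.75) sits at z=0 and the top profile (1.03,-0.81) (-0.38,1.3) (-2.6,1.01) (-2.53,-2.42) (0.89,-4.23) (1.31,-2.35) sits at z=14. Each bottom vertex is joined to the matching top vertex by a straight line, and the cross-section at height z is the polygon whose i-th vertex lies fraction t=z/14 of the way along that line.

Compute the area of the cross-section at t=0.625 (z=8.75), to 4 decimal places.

Cross-section at t=0.625: each vertex is (1-t)·p0[i] + t·p1[i].
  v1: (1-0.625)·(3.83,0.64) + 0.625·(1.03,-0.81) = (2.0800,-0.2663)
  v2: (1-0.625)·(0.39,2.85) + 0.625·(-0.38,1.3) = (-0.0912,1.8813)
  v3: (1-0.625)·(-2.66,2.98) + 0.625·(-2.6,1.01) = (-2.6225,1.7487)
  v4: (1-0.625)·(-2.24,-1.62) + 0.625·(-2.53,-2.42) = (-2.4212,-2.1200)
  v5: (1-0.625)·(1.74,-3.4) + 0.625·(0.89,-4.23) = (1.2087,-3.9188)
  v6: (1-0.625)·(2.84,-1.75) + 0.625·(1.31,-2.35) = (1.8838,-2.1250)
Shoelace sum Σ(x_i·y_{i+1} − x_{i+1}·y_i):
  i=1: 2.0800·1.8813 − -0.0912·-0.2663 = +3.8887 (running +3.8887)
  i=2: -0.0912·1.7487 − -2.6225·1.8813 = +4.7740 (running +8.6627)
  i=3: -2.6225·-2.1200 − -2.4212·1.7487 = +9.7939 (running +18.4566)
  i=4: -2.4212·-3.9188 − 1.2087·-2.1200 = +12.0508 (running +30.5074)
  i=5: 1.2087·-2.1250 − 1.8838·-3.9188 = +4.8134 (running +35.3207)
  i=6: 1.8838·-0.2663 − 2.0800·-2.1250 = +3.9185 (running +39.2392)
Area = |Σ|/2 = |39.2392|/2 = 19.6196

Area at t=0.625: 19.6196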